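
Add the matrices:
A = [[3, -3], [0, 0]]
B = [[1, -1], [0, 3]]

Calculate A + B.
[[4, -4], [0, 3]]

Add corresponding elements:
(3)+(1)=4
(-3)+(-1)=-4
(0)+(0)=0
(0)+(3)=3
A + B = [[4, -4], [0, 3]]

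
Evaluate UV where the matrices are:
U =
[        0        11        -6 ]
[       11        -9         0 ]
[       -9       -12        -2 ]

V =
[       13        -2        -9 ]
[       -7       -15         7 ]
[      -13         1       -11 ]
UV =
[        1      -171       143 ]
[      206       113      -162 ]
[       -7       196        19 ]

Matrix multiplication: (UV)[i][j] = sum over k of U[i][k] * V[k][j].
  (UV)[0][0] = (0)*(13) + (11)*(-7) + (-6)*(-13) = 1
  (UV)[0][1] = (0)*(-2) + (11)*(-15) + (-6)*(1) = -171
  (UV)[0][2] = (0)*(-9) + (11)*(7) + (-6)*(-11) = 143
  (UV)[1][0] = (11)*(13) + (-9)*(-7) + (0)*(-13) = 206
  (UV)[1][1] = (11)*(-2) + (-9)*(-15) + (0)*(1) = 113
  (UV)[1][2] = (11)*(-9) + (-9)*(7) + (0)*(-11) = -162
  (UV)[2][0] = (-9)*(13) + (-12)*(-7) + (-2)*(-13) = -7
  (UV)[2][1] = (-9)*(-2) + (-12)*(-15) + (-2)*(1) = 196
  (UV)[2][2] = (-9)*(-9) + (-12)*(7) + (-2)*(-11) = 19
UV =
[        1      -171       143 ]
[      206       113      -162 ]
[       -7       196        19 ]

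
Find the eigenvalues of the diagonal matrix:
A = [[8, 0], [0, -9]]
λ₁ = 8, λ₂ = -9

The characteristic polynomial of A is det(A - λI) = (8 - λ)(-9 - λ) = 0.
The roots are λ = 8 and λ = -9, so the eigenvalues are the diagonal entries.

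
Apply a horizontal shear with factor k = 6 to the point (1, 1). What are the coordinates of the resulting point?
(7, 1)

Shear matrix for horizontal shear with factor k = 6:
[[1, 6], [0, 1]]
Result: (1, 1) → (7, 1)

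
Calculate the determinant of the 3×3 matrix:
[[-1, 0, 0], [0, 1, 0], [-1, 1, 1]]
-1

Expansion along first row:
det = -1·det([[1,0],[1,1]]) - 0·det([[0,0],[-1,1]]) + 0·det([[0,1],[-1,1]])
    = -1·(1·1 - 0·1) - 0·(0·1 - 0·-1) + 0·(0·1 - 1·-1)
    = -1·1 - 0·0 + 0·1
    = -1 + 0 + 0 = -1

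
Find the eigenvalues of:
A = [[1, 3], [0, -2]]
λ = -2, 1

Solve det(A - λI) = 0. For a 2×2 matrix this is λ² - (trace)λ + det = 0.
trace(A) = 1 - 2 = -1.
det(A) = (1)*(-2) - (3)*(0) = -2 - 0 = -2.
Characteristic equation: λ² - (-1)λ + (-2) = 0.
Discriminant: (-1)² - 4*(-2) = 1 + 8 = 9.
Roots: λ = (-1 ± √9) / 2 = -2, 1.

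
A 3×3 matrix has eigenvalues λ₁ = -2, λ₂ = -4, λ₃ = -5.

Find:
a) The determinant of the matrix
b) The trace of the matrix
det = -40, trace = -11

Two standard eigenvalue identities:
- det(A) equals the product of the eigenvalues (counted with multiplicity).
- trace(A) equals the sum of the eigenvalues.
det(A) = (-2)*(-4)*(-5) = -40.
trace(A) = -2 - 4 - 5 = -11.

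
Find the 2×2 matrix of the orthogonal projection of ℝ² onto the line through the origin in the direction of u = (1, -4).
[[1/17, -4/17], [-4/17, 16/17]]

The orthogonal projection onto the line spanned by a nonzero vector u = (a, b) has matrix P = (u uᵀ) / (uᵀ u) = (1/(a² + b²)) · [[a², ab], [ab, b²]].
Here u = (1, -4), so a² + b² = 1 + 16 = 17.
P = (1/17) · [[1, -4], [-4, 16]] = [[1/17, -4/17], [-4/17, 16/17]].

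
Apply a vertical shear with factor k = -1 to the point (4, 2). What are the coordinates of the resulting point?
(4, -2)

Shear matrix for vertical shear with factor k = -1:
[[1, 0], [-1, 1]]
Result: (4, 2) → (4, -2)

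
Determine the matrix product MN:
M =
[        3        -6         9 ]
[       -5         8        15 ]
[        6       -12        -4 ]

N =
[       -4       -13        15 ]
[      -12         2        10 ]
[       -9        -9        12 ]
MN =
[      -21      -132        93 ]
[     -211       -54       185 ]
[      156       -66       -78 ]

Matrix multiplication: (MN)[i][j] = sum over k of M[i][k] * N[k][j].
  (MN)[0][0] = (3)*(-4) + (-6)*(-12) + (9)*(-9) = -21
  (MN)[0][1] = (3)*(-13) + (-6)*(2) + (9)*(-9) = -132
  (MN)[0][2] = (3)*(15) + (-6)*(10) + (9)*(12) = 93
  (MN)[1][0] = (-5)*(-4) + (8)*(-12) + (15)*(-9) = -211
  (MN)[1][1] = (-5)*(-13) + (8)*(2) + (15)*(-9) = -54
  (MN)[1][2] = (-5)*(15) + (8)*(10) + (15)*(12) = 185
  (MN)[2][0] = (6)*(-4) + (-12)*(-12) + (-4)*(-9) = 156
  (MN)[2][1] = (6)*(-13) + (-12)*(2) + (-4)*(-9) = -66
  (MN)[2][2] = (6)*(15) + (-12)*(10) + (-4)*(12) = -78
MN =
[      -21      -132        93 ]
[     -211       -54       185 ]
[      156       -66       -78 ]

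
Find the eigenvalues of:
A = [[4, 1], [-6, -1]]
λ = 1, 2

Solve det(A - λI) = 0. For a 2×2 matrix this is λ² - (trace)λ + det = 0.
trace(A) = 4 - 1 = 3.
det(A) = (4)*(-1) - (1)*(-6) = -4 + 6 = 2.
Characteristic equation: λ² - (3)λ + (2) = 0.
Discriminant: (3)² - 4*(2) = 9 - 8 = 1.
Roots: λ = (3 ± √1) / 2 = 1, 2.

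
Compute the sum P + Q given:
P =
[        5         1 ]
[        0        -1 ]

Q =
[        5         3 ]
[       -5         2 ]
P + Q =
[       10         4 ]
[       -5         1 ]

Matrix addition is elementwise: (P+Q)[i][j] = P[i][j] + Q[i][j].
  (P+Q)[0][0] = (5) + (5) = 10
  (P+Q)[0][1] = (1) + (3) = 4
  (P+Q)[1][0] = (0) + (-5) = -5
  (P+Q)[1][1] = (-1) + (2) = 1
P + Q =
[       10         4 ]
[       -5         1 ]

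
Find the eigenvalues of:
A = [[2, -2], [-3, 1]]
λ = -1, 4

Solve det(A - λI) = 0. For a 2×2 matrix this is λ² - (trace)λ + det = 0.
trace(A) = 2 + 1 = 3.
det(A) = (2)*(1) - (-2)*(-3) = 2 - 6 = -4.
Characteristic equation: λ² - (3)λ + (-4) = 0.
Discriminant: (3)² - 4*(-4) = 9 + 16 = 25.
Roots: λ = (3 ± √25) / 2 = -1, 4.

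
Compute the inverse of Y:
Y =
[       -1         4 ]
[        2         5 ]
det(Y) = -13
Y⁻¹ =
[    -5/13      4/13 ]
[     2/13      1/13 ]

For a 2×2 matrix Y = [[a, b], [c, d]] with det(Y) ≠ 0, Y⁻¹ = (1/det(Y)) * [[d, -b], [-c, a]].
det(Y) = (-1)*(5) - (4)*(2) = -5 - 8 = -13.
Y⁻¹ = (1/-13) * [[5, -4], [-2, -1]].
Dividing each entry by -13 and reducing:
Y⁻¹ =
[    -5/13      4/13 ]
[     2/13      1/13 ]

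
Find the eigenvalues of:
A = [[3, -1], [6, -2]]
λ = 0, 1

Solve det(A - λI) = 0. For a 2×2 matrix this is λ² - (trace)λ + det = 0.
trace(A) = 3 - 2 = 1.
det(A) = (3)*(-2) - (-1)*(6) = -6 + 6 = 0.
Characteristic equation: λ² - (1)λ + (0) = 0.
Discriminant: (1)² - 4*(0) = 1 - 0 = 1.
Roots: λ = (1 ± √1) / 2 = 0, 1.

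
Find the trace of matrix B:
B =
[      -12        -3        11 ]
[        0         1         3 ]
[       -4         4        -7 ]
tr(B) = -12 + 1 - 7 = -18

The trace of a square matrix is the sum of its diagonal entries.
Diagonal entries of B: B[0][0] = -12, B[1][1] = 1, B[2][2] = -7.
tr(B) = -12 + 1 - 7 = -18.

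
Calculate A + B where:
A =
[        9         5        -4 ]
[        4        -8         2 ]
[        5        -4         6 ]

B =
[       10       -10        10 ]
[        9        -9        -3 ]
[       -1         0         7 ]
A + B =
[       19        -5         6 ]
[       13       -17        -1 ]
[        4        -4        13 ]

Matrix addition is elementwise: (A+B)[i][j] = A[i][j] + B[i][j].
  (A+B)[0][0] = (9) + (10) = 19
  (A+B)[0][1] = (5) + (-10) = -5
  (A+B)[0][2] = (-4) + (10) = 6
  (A+B)[1][0] = (4) + (9) = 13
  (A+B)[1][1] = (-8) + (-9) = -17
  (A+B)[1][2] = (2) + (-3) = -1
  (A+B)[2][0] = (5) + (-1) = 4
  (A+B)[2][1] = (-4) + (0) = -4
  (A+B)[2][2] = (6) + (7) = 13
A + B =
[       19        -5         6 ]
[       13       -17        -1 ]
[        4        -4        13 ]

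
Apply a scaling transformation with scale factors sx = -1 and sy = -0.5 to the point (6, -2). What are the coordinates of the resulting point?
(-6, 1.0)

Scaling matrix:
[[-1, 0], [0, -0.50]]
Result: (6 × -1, -2 × -0.5) = (-6, 1.0)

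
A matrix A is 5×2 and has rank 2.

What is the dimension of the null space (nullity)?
0

The rank-nullity theorem for an m×n matrix states:
rank(A) + nullity(A) = n (the number of columns).
Here n = 2 and rank(A) = 2, so nullity(A) = 2 - 2 = 0.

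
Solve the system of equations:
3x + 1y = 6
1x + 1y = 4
x = 1, y = 3

Use elimination (row reduction):
Equation 1: 3x + 1y = 6.
Equation 2: 1x + 1y = 4.
Multiply Eq1 by 1 and Eq2 by 3: 3x + 1y = 6;  3x + 3y = 12.
Subtract: (2)y = 6, so y = 3.
Back-substitute into Eq1: 3x + 1*(3) = 6, so x = 1.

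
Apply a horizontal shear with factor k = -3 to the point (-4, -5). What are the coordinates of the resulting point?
(11, -5)

Shear matrix for horizontal shear with factor k = -3:
[[1, -3], [0, 1]]
Result: (-4, -5) → (11, -5)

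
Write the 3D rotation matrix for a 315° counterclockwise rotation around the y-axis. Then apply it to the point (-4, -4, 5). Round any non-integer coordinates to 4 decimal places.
R = [[√2/2, 0, -√2/2], [0, 1, 0], [√2/2, 0, √2/2]]; R·(-4, -4, 5) = (-6.3640, -4.0000, 0.7071)

Rotation matrix for 315° around y-axis:
cos(315°) = √2/2, sin(315°) = -√2/2
R = [[√2/2, 0, -√2/2], [0, 1, 0], [√2/2, 0, √2/2]]
Apply to (-4, -4, 5): R·[-4, -4, 5]ᵀ = (-6.3640, -4.0000, 0.7071)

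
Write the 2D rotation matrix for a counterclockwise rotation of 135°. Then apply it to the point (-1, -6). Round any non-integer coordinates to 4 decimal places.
R = [[-√2/2, -√2/2], [√2/2, -√2/2]]; R·(-1, -6) = (4.9497, 3.5355)

Rotation matrix formula: R(θ) = [[cos θ, -sin θ], [sin θ, cos θ]]
For θ = 135°:
cos(135°) = -√2/2
sin(135°) = √2/2
R = [[-√2/2, -√2/2], [√2/2, -√2/2]]
Apply to (-1, -6): [-√2/2·-1 + (-√2/2)·-6, √2/2·-1 + -√2/2·-6] = (4.9497, 3.5355)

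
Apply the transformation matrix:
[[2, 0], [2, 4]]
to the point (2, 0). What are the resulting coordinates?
(4, 4)

Matrix multiplication:
[[2, 0], [2, 4]] × [2, 0]ᵀ
= [2×2 + 0×0, 2×2 + 4×0]ᵀ
= [4.0000, 4.0000]ᵀ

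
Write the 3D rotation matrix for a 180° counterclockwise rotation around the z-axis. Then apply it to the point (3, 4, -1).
R = [[-1, 0, 0], [0, -1, 0], [0, 0, 1]]; R·(3, 4, -1) = (-3, -4, -1)

Rotation matrix for 180° around z-axis:
cos(180°) = -1, sin(180°) = 0
R = [[-1, 0, 0], [0, -1, 0], [0, 0, 1]]
Apply to (3, 4, -1): R·[3, 4, -1]ᵀ = (-3, -4, -1)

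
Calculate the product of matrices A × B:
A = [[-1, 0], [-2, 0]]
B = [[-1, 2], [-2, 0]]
[[1, -2], [2, -4]]

Matrix multiplication:
C[0][0] = -1×-1 + 0×-2 = 1
C[0][1] = -1×2 + 0×0 = -2
C[1][0] = -2×-1 + 0×-2 = 2
C[1][1] = -2×2 + 0×0 = -4
Result: [[1, -2], [2, -4]]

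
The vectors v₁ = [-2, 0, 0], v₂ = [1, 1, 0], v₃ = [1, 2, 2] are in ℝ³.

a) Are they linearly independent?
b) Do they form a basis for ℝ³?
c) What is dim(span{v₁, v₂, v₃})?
Yes independent, yes basis, dim = 3

Stack v₁, v₂, v₃ as rows of a 3×3 matrix.
[[-2, 0, 0]; [1, 1, 0]; [1, 2, 2]] is already lower triangular with nonzero diagonal entries (-2, 1, 2), so its determinant is the product of the diagonal entries, det = (-2)·(1)·(2) = -4 ≠ 0, and the rows are linearly independent.
Three linearly independent vectors in ℝ³ form a basis for ℝ³, so dim(span{v₁,v₂,v₃}) = 3.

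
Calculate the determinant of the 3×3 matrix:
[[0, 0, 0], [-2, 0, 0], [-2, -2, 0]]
0

Expansion along first row:
det = 0·det([[0,0],[-2,0]]) - 0·det([[-2,0],[-2,0]]) + 0·det([[-2,0],[-2,-2]])
    = 0·(0·0 - 0·-2) - 0·(-2·0 - 0·-2) + 0·(-2·-2 - 0·-2)
    = 0·0 - 0·0 + 0·4
    = 0 + 0 + 0 = 0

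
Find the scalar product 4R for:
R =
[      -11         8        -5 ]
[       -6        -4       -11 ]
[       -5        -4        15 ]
4R =
[      -44        32       -20 ]
[      -24       -16       -44 ]
[      -20       -16        60 ]

Scalar multiplication is elementwise: (4R)[i][j] = 4 * R[i][j].
  (4R)[0][0] = 4 * (-11) = -44
  (4R)[0][1] = 4 * (8) = 32
  (4R)[0][2] = 4 * (-5) = -20
  (4R)[1][0] = 4 * (-6) = -24
  (4R)[1][1] = 4 * (-4) = -16
  (4R)[1][2] = 4 * (-11) = -44
  (4R)[2][0] = 4 * (-5) = -20
  (4R)[2][1] = 4 * (-4) = -16
  (4R)[2][2] = 4 * (15) = 60
4R =
[      -44        32       -20 ]
[      -24       -16       -44 ]
[      -20       -16        60 ]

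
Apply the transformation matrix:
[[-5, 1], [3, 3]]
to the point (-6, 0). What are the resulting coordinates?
(30, -18)

Matrix multiplication:
[[-5, 1], [3, 3]] × [-6, 0]ᵀ
= [-5×-6 + 1×0, 3×-6 + 3×0]ᵀ
= [30.0000, -18.0000]ᵀ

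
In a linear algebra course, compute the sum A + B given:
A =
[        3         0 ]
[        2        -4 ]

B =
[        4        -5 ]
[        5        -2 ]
A + B =
[        7        -5 ]
[        7        -6 ]

Matrix addition is elementwise: (A+B)[i][j] = A[i][j] + B[i][j].
  (A+B)[0][0] = (3) + (4) = 7
  (A+B)[0][1] = (0) + (-5) = -5
  (A+B)[1][0] = (2) + (5) = 7
  (A+B)[1][1] = (-4) + (-2) = -6
A + B =
[        7        -5 ]
[        7        -6 ]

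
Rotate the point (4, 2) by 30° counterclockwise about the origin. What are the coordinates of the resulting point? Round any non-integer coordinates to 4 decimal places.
(2.4641, 3.7321)

Rotation matrix R(θ) = [[cos θ, -sin θ], [sin θ, cos θ]]; for θ = 30°:
R = [[√3/2, -1/2], [1/2, √3/2]]
Result: R × [4, 2]ᵀ = [√3/2·4 + (-1/2)·2, 1/2·4 + (√3/2)·2]ᵀ = (2.4641, 3.7321)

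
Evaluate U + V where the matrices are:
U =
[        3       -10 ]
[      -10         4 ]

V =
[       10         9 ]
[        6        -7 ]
U + V =
[       13        -1 ]
[       -4        -3 ]

Matrix addition is elementwise: (U+V)[i][j] = U[i][j] + V[i][j].
  (U+V)[0][0] = (3) + (10) = 13
  (U+V)[0][1] = (-10) + (9) = -1
  (U+V)[1][0] = (-10) + (6) = -4
  (U+V)[1][1] = (4) + (-7) = -3
U + V =
[       13        -1 ]
[       -4        -3 ]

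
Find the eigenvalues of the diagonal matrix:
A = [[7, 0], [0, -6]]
λ₁ = 7, λ₂ = -6

The characteristic polynomial of A is det(A - λI) = (7 - λ)(-6 - λ) = 0.
The roots are λ = 7 and λ = -6, so the eigenvalues are the diagonal entries.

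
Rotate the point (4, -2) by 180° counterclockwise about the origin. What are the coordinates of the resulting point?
(-4, 2)

Rotation matrix R(θ) = [[cos θ, -sin θ], [sin θ, cos θ]]; for θ = 180°:
R = [[-1, 0], [0, -1]]
Result: R × [4, -2]ᵀ = [-1·4 + (0)·-2, 0·4 + (-1)·-2]ᵀ = (-4, 2)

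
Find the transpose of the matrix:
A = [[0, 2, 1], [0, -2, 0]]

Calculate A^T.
[[0, 0], [2, -2], [1, 0]]

The transpose sends entry (i,j) to (j,i); rows become columns.
Row 0 of A: [0, 2, 1] -> column 0 of A^T.
Row 1 of A: [0, -2, 0] -> column 1 of A^T.
A^T = [[0, 0], [2, -2], [1, 0]]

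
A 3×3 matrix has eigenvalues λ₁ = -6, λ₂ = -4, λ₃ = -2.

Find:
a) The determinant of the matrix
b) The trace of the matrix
det = -48, trace = -12

Two standard eigenvalue identities:
- det(A) equals the product of the eigenvalues (counted with multiplicity).
- trace(A) equals the sum of the eigenvalues.
det(A) = (-6)*(-4)*(-2) = -48.
trace(A) = -6 - 4 - 2 = -12.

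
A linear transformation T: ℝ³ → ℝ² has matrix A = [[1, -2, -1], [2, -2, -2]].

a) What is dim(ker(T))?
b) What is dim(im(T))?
dim(ker) = 1, dim(im) = 2

The two rows are not scalar multiples of one another (no single k satisfies row 2 = k × row 1), so they are linearly independent.
Thus rank(A) = 2.
dim(im(T)) = rank(A) = 2.
By the rank-nullity theorem applied to T: ℝ³ → ℝ², rank(A) + nullity(A) = 3 (the domain dimension), so dim(ker(T)) = 3 - 2 = 1.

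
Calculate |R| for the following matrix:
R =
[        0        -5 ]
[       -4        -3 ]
det(R) = -20

For a 2×2 matrix [[a, b], [c, d]], det = a*d - b*c.
det(R) = (0)*(-3) - (-5)*(-4) = 0 - 20 = -20.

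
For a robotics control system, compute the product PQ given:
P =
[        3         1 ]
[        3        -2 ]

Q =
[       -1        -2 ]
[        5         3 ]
PQ =
[        2        -3 ]
[      -13       -12 ]

Matrix multiplication: (PQ)[i][j] = sum over k of P[i][k] * Q[k][j].
  (PQ)[0][0] = (3)*(-1) + (1)*(5) = 2
  (PQ)[0][1] = (3)*(-2) + (1)*(3) = -3
  (PQ)[1][0] = (3)*(-1) + (-2)*(5) = -13
  (PQ)[1][1] = (3)*(-2) + (-2)*(3) = -12
PQ =
[        2        -3 ]
[      -13       -12 ]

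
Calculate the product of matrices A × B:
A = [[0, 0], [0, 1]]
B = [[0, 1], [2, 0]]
[[0, 0], [2, 0]]

Matrix multiplication:
C[0][0] = 0×0 + 0×2 = 0
C[0][1] = 0×1 + 0×0 = 0
C[1][0] = 0×0 + 1×2 = 2
C[1][1] = 0×1 + 1×0 = 0
Result: [[0, 0], [2, 0]]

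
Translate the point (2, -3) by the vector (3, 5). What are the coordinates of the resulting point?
(5, 2)

Translation by (3, 5):
x' = 2 + 3 = 5
y' = -3 + 5 = 2
Homogeneous matrix: [[1, 0, 3], [0, 1, 5], [0, 0, 1]]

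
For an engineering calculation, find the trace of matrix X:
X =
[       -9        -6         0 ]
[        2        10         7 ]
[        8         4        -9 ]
tr(X) = -9 + 10 - 9 = -8

The trace of a square matrix is the sum of its diagonal entries.
Diagonal entries of X: X[0][0] = -9, X[1][1] = 10, X[2][2] = -9.
tr(X) = -9 + 10 - 9 = -8.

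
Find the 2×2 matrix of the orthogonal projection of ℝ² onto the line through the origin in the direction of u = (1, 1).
[[1/2, 1/2], [1/2, 1/2]]

The orthogonal projection onto the line spanned by a nonzero vector u = (a, b) has matrix P = (u uᵀ) / (uᵀ u) = (1/(a² + b²)) · [[a², ab], [ab, b²]].
Here u = (1, 1), so a² + b² = 1 + 1 = 2.
P = (1/2) · [[1, 1], [1, 1]] = [[1/2, 1/2], [1/2, 1/2]].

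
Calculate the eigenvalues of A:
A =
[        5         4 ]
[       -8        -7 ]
λ = -3, 1

Solve det(A - λI) = 0. For a 2×2 matrix the characteristic equation is λ² - (trace)λ + det = 0.
trace(A) = a + d = 5 - 7 = -2.
det(A) = a*d - b*c = (5)*(-7) - (4)*(-8) = -35 + 32 = -3.
Characteristic equation: λ² - (-2)λ + (-3) = 0.
Discriminant = (-2)² - 4*(-3) = 4 + 12 = 16.
λ = (-2 ± √16) / 2 = (-2 ± 4) / 2 = -3, 1.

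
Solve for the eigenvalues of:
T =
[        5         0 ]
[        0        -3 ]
λ = -3, 5

Solve det(T - λI) = 0. For a 2×2 matrix the characteristic equation is λ² - (trace)λ + det = 0.
trace(T) = a + d = 5 - 3 = 2.
det(T) = a*d - b*c = (5)*(-3) - (0)*(0) = -15 - 0 = -15.
Characteristic equation: λ² - (2)λ + (-15) = 0.
Discriminant = (2)² - 4*(-15) = 4 + 60 = 64.
λ = (2 ± √64) / 2 = (2 ± 8) / 2 = -3, 5.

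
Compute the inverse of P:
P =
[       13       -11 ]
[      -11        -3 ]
det(P) = -160
P⁻¹ =
[    3/160   -11/160 ]
[  -11/160   -13/160 ]

For a 2×2 matrix P = [[a, b], [c, d]] with det(P) ≠ 0, P⁻¹ = (1/det(P)) * [[d, -b], [-c, a]].
det(P) = (13)*(-3) - (-11)*(-11) = -39 - 121 = -160.
P⁻¹ = (1/-160) * [[-3, 11], [11, 13]].
Dividing each entry by -160 and reducing:
P⁻¹ =
[    3/160   -11/160 ]
[  -11/160   -13/160 ]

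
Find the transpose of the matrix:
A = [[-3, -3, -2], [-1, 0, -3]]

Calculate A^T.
[[-3, -1], [-3, 0], [-2, -3]]

The transpose sends entry (i,j) to (j,i); rows become columns.
Row 0 of A: [-3, -3, -2] -> column 0 of A^T.
Row 1 of A: [-1, 0, -3] -> column 1 of A^T.
A^T = [[-3, -1], [-3, 0], [-2, -3]]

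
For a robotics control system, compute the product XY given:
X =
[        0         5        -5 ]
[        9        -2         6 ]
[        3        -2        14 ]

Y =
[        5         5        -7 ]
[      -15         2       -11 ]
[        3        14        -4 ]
XY =
[      -90       -60       -35 ]
[       93       125       -65 ]
[       87       207       -55 ]

Matrix multiplication: (XY)[i][j] = sum over k of X[i][k] * Y[k][j].
  (XY)[0][0] = (0)*(5) + (5)*(-15) + (-5)*(3) = -90
  (XY)[0][1] = (0)*(5) + (5)*(2) + (-5)*(14) = -60
  (XY)[0][2] = (0)*(-7) + (5)*(-11) + (-5)*(-4) = -35
  (XY)[1][0] = (9)*(5) + (-2)*(-15) + (6)*(3) = 93
  (XY)[1][1] = (9)*(5) + (-2)*(2) + (6)*(14) = 125
  (XY)[1][2] = (9)*(-7) + (-2)*(-11) + (6)*(-4) = -65
  (XY)[2][0] = (3)*(5) + (-2)*(-15) + (14)*(3) = 87
  (XY)[2][1] = (3)*(5) + (-2)*(2) + (14)*(14) = 207
  (XY)[2][2] = (3)*(-7) + (-2)*(-11) + (14)*(-4) = -55
XY =
[      -90       -60       -35 ]
[       93       125       -65 ]
[       87       207       -55 ]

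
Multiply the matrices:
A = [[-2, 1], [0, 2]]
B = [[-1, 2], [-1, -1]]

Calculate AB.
[[1, -5], [-2, -2]]

Each entry (i,j) of AB = sum over k of A[i][k]*B[k][j].
(AB)[0][0] = (-2)*(-1) + (1)*(-1) = 1
(AB)[0][1] = (-2)*(2) + (1)*(-1) = -5
(AB)[1][0] = (0)*(-1) + (2)*(-1) = -2
(AB)[1][1] = (0)*(2) + (2)*(-1) = -2
AB = [[1, -5], [-2, -2]]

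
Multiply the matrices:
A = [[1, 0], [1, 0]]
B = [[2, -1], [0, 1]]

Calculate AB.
[[2, -1], [2, -1]]

Each entry (i,j) of AB = sum over k of A[i][k]*B[k][j].
(AB)[0][0] = (1)*(2) + (0)*(0) = 2
(AB)[0][1] = (1)*(-1) + (0)*(1) = -1
(AB)[1][0] = (1)*(2) + (0)*(0) = 2
(AB)[1][1] = (1)*(-1) + (0)*(1) = -1
AB = [[2, -1], [2, -1]]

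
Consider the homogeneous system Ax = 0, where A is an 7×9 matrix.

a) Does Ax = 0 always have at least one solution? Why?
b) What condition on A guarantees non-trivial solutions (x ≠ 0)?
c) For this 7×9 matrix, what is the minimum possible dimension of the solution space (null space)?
a) Yes, x = 0 is always a solution. b) When A has linearly dependent columns (rank < n). c) Minimum nullity = 2.

a) x = 0 satisfies A·0 = 0, so the zero vector is always a solution.
b) Non-trivial solutions exist iff the columns of A are linearly dependent, equivalently rank(A) < n (the number of columns).
c) By rank-nullity, rank(A) + nullity(A) = n = 9. Since A has only 7 rows, rank(A) ≤ 7, so nullity(A) ≥ 9 - 7 = 2.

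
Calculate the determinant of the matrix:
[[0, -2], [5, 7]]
10

For a 2×2 matrix [[a, b], [c, d]], det = ad - bc
det = (0)(7) - (-2)(5) = 0 - -10 = 10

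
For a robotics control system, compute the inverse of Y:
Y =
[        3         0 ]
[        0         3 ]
det(Y) = 9
Y⁻¹ =
[      1/3         0 ]
[        0       1/3 ]

For a 2×2 matrix Y = [[a, b], [c, d]] with det(Y) ≠ 0, Y⁻¹ = (1/det(Y)) * [[d, -b], [-c, a]].
det(Y) = (3)*(3) - (0)*(0) = 9 - 0 = 9.
Y⁻¹ = (1/9) * [[3, 0], [0, 3]].
Dividing each entry by 9 and reducing:
Y⁻¹ =
[      1/3         0 ]
[        0       1/3 ]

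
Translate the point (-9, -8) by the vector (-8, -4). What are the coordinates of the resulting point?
(-17, -12)

Translation by (-8, -4):
x' = -9 + -8 = -17
y' = -8 + -4 = -12
Homogeneous matrix: [[1, 0, -8], [0, 1, -4], [0, 0, 1]]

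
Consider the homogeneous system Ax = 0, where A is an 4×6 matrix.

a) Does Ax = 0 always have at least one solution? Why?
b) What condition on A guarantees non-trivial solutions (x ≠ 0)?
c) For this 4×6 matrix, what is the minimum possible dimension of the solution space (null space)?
a) Yes, x = 0 is always a solution. b) When A has linearly dependent columns (rank < n). c) Minimum nullity = 2.

a) x = 0 satisfies A·0 = 0, so the zero vector is always a solution.
b) Non-trivial solutions exist iff the columns of A are linearly dependent, equivalently rank(A) < n (the number of columns).
c) By rank-nullity, rank(A) + nullity(A) = n = 6. Since A has only 4 rows, rank(A) ≤ 4, so nullity(A) ≥ 6 - 4 = 2.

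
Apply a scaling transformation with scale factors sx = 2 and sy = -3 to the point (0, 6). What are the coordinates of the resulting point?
(0, -18)

Scaling matrix:
[[2, 0], [0, -3]]
Result: (0 × 2, 6 × -3) = (0, -18)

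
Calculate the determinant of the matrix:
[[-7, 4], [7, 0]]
-28

For a 2×2 matrix [[a, b], [c, d]], det = ad - bc
det = (-7)(0) - (4)(7) = 0 - 28 = -28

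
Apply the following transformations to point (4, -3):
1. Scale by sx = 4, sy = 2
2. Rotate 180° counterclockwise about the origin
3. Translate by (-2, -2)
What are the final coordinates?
(-18, 4)

Step 1: Scale → (16, -6)
Step 2: Rotate 180° → (-16, 6)
Step 3: Translate → (-18, 4)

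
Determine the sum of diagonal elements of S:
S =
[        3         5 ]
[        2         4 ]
tr(S) = 3 + 4 = 7

The trace of a square matrix is the sum of its diagonal entries.
Diagonal entries of S: S[0][0] = 3, S[1][1] = 4.
tr(S) = 3 + 4 = 7.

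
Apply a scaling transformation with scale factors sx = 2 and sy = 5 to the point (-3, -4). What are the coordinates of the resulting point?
(-6, -20)

Scaling matrix:
[[2, 0], [0, 5]]
Result: (-3 × 2, -4 × 5) = (-6, -20)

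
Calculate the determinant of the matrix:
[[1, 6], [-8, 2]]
50

For a 2×2 matrix [[a, b], [c, d]], det = ad - bc
det = (1)(2) - (6)(-8) = 2 - -48 = 50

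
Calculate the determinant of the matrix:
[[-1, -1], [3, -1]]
4

For a 2×2 matrix [[a, b], [c, d]], det = ad - bc
det = (-1)(-1) - (-1)(3) = 1 - -3 = 4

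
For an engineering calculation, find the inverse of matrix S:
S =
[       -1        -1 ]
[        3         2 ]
det(S) = 1
S⁻¹ =
[        2         1 ]
[       -3        -1 ]

For a 2×2 matrix S = [[a, b], [c, d]] with det(S) ≠ 0, S⁻¹ = (1/det(S)) * [[d, -b], [-c, a]].
det(S) = (-1)*(2) - (-1)*(3) = -2 + 3 = 1.
S⁻¹ = (1/1) * [[2, 1], [-3, -1]].
Dividing each entry by 1 and reducing:
S⁻¹ =
[        2         1 ]
[       -3        -1 ]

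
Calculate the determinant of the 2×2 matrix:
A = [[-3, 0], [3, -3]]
9

For A = [[a, b], [c, d]], det(A) = a*d - b*c.
det(A) = (-3)*(-3) - (0)*(3) = 9 - 0 = 9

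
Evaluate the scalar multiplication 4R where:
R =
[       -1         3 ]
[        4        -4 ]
4R =
[       -4        12 ]
[       16       -16 ]

Scalar multiplication is elementwise: (4R)[i][j] = 4 * R[i][j].
  (4R)[0][0] = 4 * (-1) = -4
  (4R)[0][1] = 4 * (3) = 12
  (4R)[1][0] = 4 * (4) = 16
  (4R)[1][1] = 4 * (-4) = -16
4R =
[       -4        12 ]
[       16       -16 ]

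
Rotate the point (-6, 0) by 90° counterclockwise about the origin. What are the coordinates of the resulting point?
(0, -6)

Rotation matrix R(θ) = [[cos θ, -sin θ], [sin θ, cos θ]]; for θ = 90°:
R = [[0, -1], [1, 0]]
Result: R × [-6, 0]ᵀ = [0·-6 + (-1)·0, 1·-6 + (0)·0]ᵀ = (0, -6)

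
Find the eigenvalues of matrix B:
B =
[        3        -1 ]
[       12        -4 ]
λ = -1, 0

Solve det(B - λI) = 0. For a 2×2 matrix the characteristic equation is λ² - (trace)λ + det = 0.
trace(B) = a + d = 3 - 4 = -1.
det(B) = a*d - b*c = (3)*(-4) - (-1)*(12) = -12 + 12 = 0.
Characteristic equation: λ² - (-1)λ + (0) = 0.
Discriminant = (-1)² - 4*(0) = 1 - 0 = 1.
λ = (-1 ± √1) / 2 = (-1 ± 1) / 2 = -1, 0.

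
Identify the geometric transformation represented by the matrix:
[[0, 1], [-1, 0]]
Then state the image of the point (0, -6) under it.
rotation by 90° clockwise (i.e., 270° counterclockwise); image of (0, -6) is (-6, 0)

This matches the form [[cos θ, -sin θ], [sin θ, cos θ]] of a rotation matrix; reading off cos θ and sin θ gives the angle.
The matrix [[0, 1], [-1, 0]] represents: rotation by 90° clockwise (i.e., 270° counterclockwise).
Applying it to (0, -6): [0·0 + 1·-6, -1·0 + 0·-6] = (-6, 0).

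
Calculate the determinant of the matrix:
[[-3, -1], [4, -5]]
19

For a 2×2 matrix [[a, b], [c, d]], det = ad - bc
det = (-3)(-5) - (-1)(4) = 15 - -4 = 19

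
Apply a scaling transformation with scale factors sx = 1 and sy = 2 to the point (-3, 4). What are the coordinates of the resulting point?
(-3, 8)

Scaling matrix:
[[1, 0], [0, 2]]
Result: (-3 × 1, 4 × 2) = (-3, 8)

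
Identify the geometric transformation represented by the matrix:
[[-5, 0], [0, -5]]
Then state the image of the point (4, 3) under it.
uniform scaling by factor -5; image of (4, 3) is (-20, -15)

This is a diagonal matrix with equal entries -5, so it scales both axes by the same factor -5.
The matrix [[-5, 0], [0, -5]] represents: uniform scaling by factor -5.
Applying it to (4, 3): [-5·4 + 0·3, 0·4 + -5·3] = (-20, -15).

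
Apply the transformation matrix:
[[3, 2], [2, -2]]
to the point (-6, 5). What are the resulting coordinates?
(-8, -22)

Matrix multiplication:
[[3, 2], [2, -2]] × [-6, 5]ᵀ
= [3×-6 + 2×5, 2×-6 + -2×5]ᵀ
= [-8.0000, -22.0000]ᵀ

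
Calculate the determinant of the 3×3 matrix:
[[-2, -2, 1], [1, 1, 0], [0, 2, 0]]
2

Expansion along first row:
det = -2·det([[1,0],[2,0]]) - -2·det([[1,0],[0,0]]) + 1·det([[1,1],[0,2]])
    = -2·(1·0 - 0·2) - -2·(1·0 - 0·0) + 1·(1·2 - 1·0)
    = -2·0 - -2·0 + 1·2
    = 0 + 0 + 2 = 2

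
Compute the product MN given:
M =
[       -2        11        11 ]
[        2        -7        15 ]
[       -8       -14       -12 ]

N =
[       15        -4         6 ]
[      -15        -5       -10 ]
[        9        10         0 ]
MN =
[      -96        63      -122 ]
[      270       177        82 ]
[      -18       -18        92 ]

Matrix multiplication: (MN)[i][j] = sum over k of M[i][k] * N[k][j].
  (MN)[0][0] = (-2)*(15) + (11)*(-15) + (11)*(9) = -96
  (MN)[0][1] = (-2)*(-4) + (11)*(-5) + (11)*(10) = 63
  (MN)[0][2] = (-2)*(6) + (11)*(-10) + (11)*(0) = -122
  (MN)[1][0] = (2)*(15) + (-7)*(-15) + (15)*(9) = 270
  (MN)[1][1] = (2)*(-4) + (-7)*(-5) + (15)*(10) = 177
  (MN)[1][2] = (2)*(6) + (-7)*(-10) + (15)*(0) = 82
  (MN)[2][0] = (-8)*(15) + (-14)*(-15) + (-12)*(9) = -18
  (MN)[2][1] = (-8)*(-4) + (-14)*(-5) + (-12)*(10) = -18
  (MN)[2][2] = (-8)*(6) + (-14)*(-10) + (-12)*(0) = 92
MN =
[      -96        63      -122 ]
[      270       177        82 ]
[      -18       -18        92 ]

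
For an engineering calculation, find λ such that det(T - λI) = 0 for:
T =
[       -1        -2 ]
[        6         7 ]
λ = 1, 5

Solve det(T - λI) = 0. For a 2×2 matrix the characteristic equation is λ² - (trace)λ + det = 0.
trace(T) = a + d = -1 + 7 = 6.
det(T) = a*d - b*c = (-1)*(7) - (-2)*(6) = -7 + 12 = 5.
Characteristic equation: λ² - (6)λ + (5) = 0.
Discriminant = (6)² - 4*(5) = 36 - 20 = 16.
λ = (6 ± √16) / 2 = (6 ± 4) / 2 = 1, 5.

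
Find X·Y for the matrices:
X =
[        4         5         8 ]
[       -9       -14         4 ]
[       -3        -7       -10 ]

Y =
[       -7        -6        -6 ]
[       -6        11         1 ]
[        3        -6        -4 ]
XY =
[      -34       -17       -51 ]
[      159      -124        24 ]
[       33         1        51 ]

Matrix multiplication: (XY)[i][j] = sum over k of X[i][k] * Y[k][j].
  (XY)[0][0] = (4)*(-7) + (5)*(-6) + (8)*(3) = -34
  (XY)[0][1] = (4)*(-6) + (5)*(11) + (8)*(-6) = -17
  (XY)[0][2] = (4)*(-6) + (5)*(1) + (8)*(-4) = -51
  (XY)[1][0] = (-9)*(-7) + (-14)*(-6) + (4)*(3) = 159
  (XY)[1][1] = (-9)*(-6) + (-14)*(11) + (4)*(-6) = -124
  (XY)[1][2] = (-9)*(-6) + (-14)*(1) + (4)*(-4) = 24
  (XY)[2][0] = (-3)*(-7) + (-7)*(-6) + (-10)*(3) = 33
  (XY)[2][1] = (-3)*(-6) + (-7)*(11) + (-10)*(-6) = 1
  (XY)[2][2] = (-3)*(-6) + (-7)*(1) + (-10)*(-4) = 51
XY =
[      -34       -17       -51 ]
[      159      -124        24 ]
[       33         1        51 ]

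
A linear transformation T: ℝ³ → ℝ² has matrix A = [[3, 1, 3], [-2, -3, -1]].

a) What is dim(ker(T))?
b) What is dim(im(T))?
dim(ker) = 1, dim(im) = 2

The two rows are not scalar multiples of one another (no single k satisfies row 2 = k × row 1), so they are linearly independent.
Thus rank(A) = 2.
dim(im(T)) = rank(A) = 2.
By the rank-nullity theorem applied to T: ℝ³ → ℝ², rank(A) + nullity(A) = 3 (the domain dimension), so dim(ker(T)) = 3 - 2 = 1.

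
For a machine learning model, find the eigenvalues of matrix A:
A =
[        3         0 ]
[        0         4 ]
λ = 3, 4

Solve det(A - λI) = 0. For a 2×2 matrix the characteristic equation is λ² - (trace)λ + det = 0.
trace(A) = a + d = 3 + 4 = 7.
det(A) = a*d - b*c = (3)*(4) - (0)*(0) = 12 - 0 = 12.
Characteristic equation: λ² - (7)λ + (12) = 0.
Discriminant = (7)² - 4*(12) = 49 - 48 = 1.
λ = (7 ± √1) / 2 = (7 ± 1) / 2 = 3, 4.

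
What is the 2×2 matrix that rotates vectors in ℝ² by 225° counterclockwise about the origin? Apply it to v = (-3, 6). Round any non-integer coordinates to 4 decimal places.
R = [[-√2/2, √2/2], [-√2/2, -√2/2]]; R·v = (6.3640, -2.1213)

A counterclockwise rotation by angle θ in ℝ² has matrix R(θ) = [[cos θ, -sin θ], [sin θ, cos θ]].
For θ = 225°: cos θ = -√2/2, sin θ = -√2/2.
R(225°) = [[-√2/2, √2/2], [-√2/2, -√2/2]].
R·v = [-√2/2·-3 + (√2/2)·6, -√2/2·-3 + -√2/2·6] = (6.3640, -2.1213).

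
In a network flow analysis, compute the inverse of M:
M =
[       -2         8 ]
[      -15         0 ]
det(M) = 120
M⁻¹ =
[        0     -1/15 ]
[      1/8     -1/60 ]

For a 2×2 matrix M = [[a, b], [c, d]] with det(M) ≠ 0, M⁻¹ = (1/det(M)) * [[d, -b], [-c, a]].
det(M) = (-2)*(0) - (8)*(-15) = 0 + 120 = 120.
M⁻¹ = (1/120) * [[0, -8], [15, -2]].
Dividing each entry by 120 and reducing:
M⁻¹ =
[        0     -1/15 ]
[      1/8     -1/60 ]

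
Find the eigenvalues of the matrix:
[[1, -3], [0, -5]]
λ = -5 and λ = 1

Characteristic equation: det(A - λI) = 0
λ² - (trace)λ + (det) = 0
λ² - (-4)λ + (-5) = 0
λ² + 4λ - 5 = 0
Solving: λ = -5, 1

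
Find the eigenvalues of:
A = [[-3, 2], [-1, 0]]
λ = -2, -1

Solve det(A - λI) = 0. For a 2×2 matrix this is λ² - (trace)λ + det = 0.
trace(A) = -3 + 0 = -3.
det(A) = (-3)*(0) - (2)*(-1) = 0 + 2 = 2.
Characteristic equation: λ² - (-3)λ + (2) = 0.
Discriminant: (-3)² - 4*(2) = 9 - 8 = 1.
Roots: λ = (-3 ± √1) / 2 = -2, -1.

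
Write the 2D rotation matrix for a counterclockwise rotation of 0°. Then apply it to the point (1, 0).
R = [[1, 0], [0, 1]]; R·(1, 0) = (1, 0)

Rotation matrix formula: R(θ) = [[cos θ, -sin θ], [sin θ, cos θ]]
For θ = 0°:
cos(0°) = 1
sin(0°) = 0
R = [[1, 0], [0, 1]]
Apply to (1, 0): [1·1 + (0)·0, 0·1 + 1·0] = (1, 0)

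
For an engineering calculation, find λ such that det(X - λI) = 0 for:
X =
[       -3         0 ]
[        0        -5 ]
λ = -5, -3

Solve det(X - λI) = 0. For a 2×2 matrix the characteristic equation is λ² - (trace)λ + det = 0.
trace(X) = a + d = -3 - 5 = -8.
det(X) = a*d - b*c = (-3)*(-5) - (0)*(0) = 15 - 0 = 15.
Characteristic equation: λ² - (-8)λ + (15) = 0.
Discriminant = (-8)² - 4*(15) = 64 - 60 = 4.
λ = (-8 ± √4) / 2 = (-8 ± 2) / 2 = -5, -3.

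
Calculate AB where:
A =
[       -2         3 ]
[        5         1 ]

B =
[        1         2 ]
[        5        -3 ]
AB =
[       13       -13 ]
[       10         7 ]

Matrix multiplication: (AB)[i][j] = sum over k of A[i][k] * B[k][j].
  (AB)[0][0] = (-2)*(1) + (3)*(5) = 13
  (AB)[0][1] = (-2)*(2) + (3)*(-3) = -13
  (AB)[1][0] = (5)*(1) + (1)*(5) = 10
  (AB)[1][1] = (5)*(2) + (1)*(-3) = 7
AB =
[       13       -13 ]
[       10         7 ]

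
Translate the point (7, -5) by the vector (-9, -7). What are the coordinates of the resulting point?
(-2, -12)

Translation by (-9, -7):
x' = 7 + -9 = -2
y' = -5 + -7 = -12
Homogeneous matrix: [[1, 0, -9], [0, 1, -7], [0, 0, 1]]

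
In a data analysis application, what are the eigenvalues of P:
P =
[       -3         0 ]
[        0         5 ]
λ = -3, 5

Solve det(P - λI) = 0. For a 2×2 matrix the characteristic equation is λ² - (trace)λ + det = 0.
trace(P) = a + d = -3 + 5 = 2.
det(P) = a*d - b*c = (-3)*(5) - (0)*(0) = -15 - 0 = -15.
Characteristic equation: λ² - (2)λ + (-15) = 0.
Discriminant = (2)² - 4*(-15) = 4 + 60 = 64.
λ = (2 ± √64) / 2 = (2 ± 8) / 2 = -3, 5.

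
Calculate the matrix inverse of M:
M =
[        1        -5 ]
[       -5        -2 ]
det(M) = -27
M⁻¹ =
[     2/27     -5/27 ]
[    -5/27     -1/27 ]

For a 2×2 matrix M = [[a, b], [c, d]] with det(M) ≠ 0, M⁻¹ = (1/det(M)) * [[d, -b], [-c, a]].
det(M) = (1)*(-2) - (-5)*(-5) = -2 - 25 = -27.
M⁻¹ = (1/-27) * [[-2, 5], [5, 1]].
Dividing each entry by -27 and reducing:
M⁻¹ =
[     2/27     -5/27 ]
[    -5/27     -1/27 ]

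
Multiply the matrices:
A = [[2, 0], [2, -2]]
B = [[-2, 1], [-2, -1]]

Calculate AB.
[[-4, 2], [0, 4]]

Each entry (i,j) of AB = sum over k of A[i][k]*B[k][j].
(AB)[0][0] = (2)*(-2) + (0)*(-2) = -4
(AB)[0][1] = (2)*(1) + (0)*(-1) = 2
(AB)[1][0] = (2)*(-2) + (-2)*(-2) = 0
(AB)[1][1] = (2)*(1) + (-2)*(-1) = 4
AB = [[-4, 2], [0, 4]]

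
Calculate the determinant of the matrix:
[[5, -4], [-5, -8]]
-60

For a 2×2 matrix [[a, b], [c, d]], det = ad - bc
det = (5)(-8) - (-4)(-5) = -40 - 20 = -60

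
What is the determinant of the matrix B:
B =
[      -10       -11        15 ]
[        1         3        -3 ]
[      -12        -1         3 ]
det(B) = 102

Expand along row 0 (cofactor expansion): det(B) = a*(e*i - f*h) - b*(d*i - f*g) + c*(d*h - e*g), where the 3×3 is [[a, b, c], [d, e, f], [g, h, i]].
Minor M_00 = (3)*(3) - (-3)*(-1) = 9 - 3 = 6.
Minor M_01 = (1)*(3) - (-3)*(-12) = 3 - 36 = -33.
Minor M_02 = (1)*(-1) - (3)*(-12) = -1 + 36 = 35.
det(B) = (-10)*(6) - (-11)*(-33) + (15)*(35) = -60 - 363 + 525 = 102.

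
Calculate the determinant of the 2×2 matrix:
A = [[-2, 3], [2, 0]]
-6

For A = [[a, b], [c, d]], det(A) = a*d - b*c.
det(A) = (-2)*(0) - (3)*(2) = 0 - 6 = -6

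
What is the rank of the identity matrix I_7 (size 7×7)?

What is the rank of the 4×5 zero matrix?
rank(I_7) = 7, rank(0) = 0

The identity I_7 has 7 columns that are the standard basis vectors e_1, …, e_7. These are linearly independent, so all 7 columns are pivots and rank(I_7) = 7.
The 4×5 zero matrix has every entry zero, so every row is the zero row and there are no pivots; rank(0) = 0.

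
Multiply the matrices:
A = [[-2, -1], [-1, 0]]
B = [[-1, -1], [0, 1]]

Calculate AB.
[[2, 1], [1, 1]]

Each entry (i,j) of AB = sum over k of A[i][k]*B[k][j].
(AB)[0][0] = (-2)*(-1) + (-1)*(0) = 2
(AB)[0][1] = (-2)*(-1) + (-1)*(1) = 1
(AB)[1][0] = (-1)*(-1) + (0)*(0) = 1
(AB)[1][1] = (-1)*(-1) + (0)*(1) = 1
AB = [[2, 1], [1, 1]]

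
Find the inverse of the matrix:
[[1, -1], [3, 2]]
[[2/5, 1/5], [-3/5, 1/5]]

For [[a,b],[c,d]], inverse = (1/det)·[[d,-b],[-c,a]]
det = 1·2 - -1·3 = 5
Inverse = (1/5)·[[2, 1], [-3, 1]]
        = [[2/5, 1/5], [-3/5, 1/5]]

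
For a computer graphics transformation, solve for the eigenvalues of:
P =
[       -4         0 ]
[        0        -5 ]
λ = -5, -4

Solve det(P - λI) = 0. For a 2×2 matrix the characteristic equation is λ² - (trace)λ + det = 0.
trace(P) = a + d = -4 - 5 = -9.
det(P) = a*d - b*c = (-4)*(-5) - (0)*(0) = 20 - 0 = 20.
Characteristic equation: λ² - (-9)λ + (20) = 0.
Discriminant = (-9)² - 4*(20) = 81 - 80 = 1.
λ = (-9 ± √1) / 2 = (-9 ± 1) / 2 = -5, -4.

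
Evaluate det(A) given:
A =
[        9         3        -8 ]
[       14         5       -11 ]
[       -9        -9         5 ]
det(A) = 69

Expand along row 0 (cofactor expansion): det(A) = a*(e*i - f*h) - b*(d*i - f*g) + c*(d*h - e*g), where the 3×3 is [[a, b, c], [d, e, f], [g, h, i]].
Minor M_00 = (5)*(5) - (-11)*(-9) = 25 - 99 = -74.
Minor M_01 = (14)*(5) - (-11)*(-9) = 70 - 99 = -29.
Minor M_02 = (14)*(-9) - (5)*(-9) = -126 + 45 = -81.
det(A) = (9)*(-74) - (3)*(-29) + (-8)*(-81) = -666 + 87 + 648 = 69.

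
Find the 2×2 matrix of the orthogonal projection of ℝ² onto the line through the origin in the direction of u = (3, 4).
[[9/25, 12/25], [12/25, 16/25]]

The orthogonal projection onto the line spanned by a nonzero vector u = (a, b) has matrix P = (u uᵀ) / (uᵀ u) = (1/(a² + b²)) · [[a², ab], [ab, b²]].
Here u = (3, 4), so a² + b² = 9 + 16 = 25.
P = (1/25) · [[9, 12], [12, 16]] = [[9/25, 12/25], [12/25, 16/25]].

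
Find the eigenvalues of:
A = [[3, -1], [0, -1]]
λ = -1, 3

Solve det(A - λI) = 0. For a 2×2 matrix this is λ² - (trace)λ + det = 0.
trace(A) = 3 - 1 = 2.
det(A) = (3)*(-1) - (-1)*(0) = -3 - 0 = -3.
Characteristic equation: λ² - (2)λ + (-3) = 0.
Discriminant: (2)² - 4*(-3) = 4 + 12 = 16.
Roots: λ = (2 ± √16) / 2 = -1, 3.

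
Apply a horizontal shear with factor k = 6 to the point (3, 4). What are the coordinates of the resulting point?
(27, 4)

Shear matrix for horizontal shear with factor k = 6:
[[1, 6], [0, 1]]
Result: (3, 4) → (27, 4)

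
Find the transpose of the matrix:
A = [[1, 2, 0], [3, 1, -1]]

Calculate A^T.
[[1, 3], [2, 1], [0, -1]]

The transpose sends entry (i,j) to (j,i); rows become columns.
Row 0 of A: [1, 2, 0] -> column 0 of A^T.
Row 1 of A: [3, 1, -1] -> column 1 of A^T.
A^T = [[1, 3], [2, 1], [0, -1]]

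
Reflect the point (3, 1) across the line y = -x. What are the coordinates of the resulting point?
(-1, -3)

Reflection across line y = -x: (3, 1) → (-1, -3)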